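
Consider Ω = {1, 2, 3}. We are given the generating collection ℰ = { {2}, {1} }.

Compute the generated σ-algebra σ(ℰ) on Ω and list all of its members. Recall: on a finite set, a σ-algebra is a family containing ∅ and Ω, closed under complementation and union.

σ(ℰ) (8 sets): { {}, {1}, {2}, {3}, {1, 2}, {1, 3}, {2, 3}, Ω }

Check:
Seed the family with ℰ together with ∅ and Ω: { {}, {1}, {2}, Ω }.
Iteration 1 (3 new):
  {1, 2}  = {2} ∪ {1}
  {1, 3}  = {2}ᶜ
  {2, 3}  = {1}ᶜ
Iteration 2 (1 new):
  {3}  = {1, 2}ᶜ
Iteration 3: no new sets; the family is a σ-algebra.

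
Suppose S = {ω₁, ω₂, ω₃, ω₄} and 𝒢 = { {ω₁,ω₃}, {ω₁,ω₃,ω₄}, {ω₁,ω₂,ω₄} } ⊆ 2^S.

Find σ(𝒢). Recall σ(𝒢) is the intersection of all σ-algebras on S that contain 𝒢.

|σ(𝒢)| = 16.  σ(𝒢) = { {}, {ω₁}, {ω₂}, {ω₃}, {ω₄}, {ω₁,ω₂}, {ω₁,ω₃}, {ω₁,ω₄}, {ω₂,ω₃}, {ω₂,ω₄}, {ω₃,ω₄}, {ω₁,ω₂,ω₃}, {ω₁,ω₂,ω₄}, {ω₁,ω₃,ω₄}, {ω₂,ω₃,ω₄}, S }

Trace:
Seed the family with 𝒢 together with ∅ and S: { {}, {ω₁,ω₃}, {ω₁,ω₂,ω₄}, {ω₁,ω₃,ω₄}, S }.
Round 1 (3 new):
  {ω₂}  = S∖{ω₁,ω₃,ω₄}
  {ω₃}  = S∖{ω₁,ω₂,ω₄}
  {ω₂,ω₄}  = S∖{ω₁,ω₃}
  |family| = 8
Round 2: +3 →
  {ω₂,ω₃}  = {ω₃} ∪ {ω₂}
  {ω₁,ω₂,ω₃}  = {ω₂} ∪ {ω₁,ω₃}
  {ω₂,ω₃,ω₄}  = {ω₃} ∪ {ω₂,ω₄}
  |family| = 11
Round 3: +3 →
  {ω₁}  = S∖{ω₂,ω₃,ω₄}
  {ω₄}  = S∖{ω₁,ω₂,ω₃}
  {ω₁,ω₄}  = S∖{ω₂,ω₃}
  |family| = 14
Round 4. New:
  {ω₁,ω₂}  = {ω₂} ∪ {ω₁}
  {ω₃,ω₄}  = {ω₃} ∪ {ω₄}
  |family| = 16
After Round 5 the family is unchanged; done.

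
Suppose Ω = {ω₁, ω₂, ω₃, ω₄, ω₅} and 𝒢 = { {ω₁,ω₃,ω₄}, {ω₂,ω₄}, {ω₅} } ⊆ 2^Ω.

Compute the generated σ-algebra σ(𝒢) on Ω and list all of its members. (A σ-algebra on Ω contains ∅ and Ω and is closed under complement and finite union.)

Begin from { ∅, {ω₅}, {ω₂,ω₄}, {ω₁,ω₃,ω₄}, Ω } (that is, 𝒢 plus ∅ and Ω).
Iteration 1. New:
  {ω₂,ω₅}  = {ω₁,ω₃,ω₄}ᶜ
  {ω₁,ω₃,ω₅}  = {ω₂,ω₄}ᶜ
  {ω₂,ω₄,ω₅}  = {ω₂,ω₄} ∪ {ω₅}
  {ω₁,ω₂,ω₃,ω₄}  = {ω₅}ᶜ
  {ω₁,ω₃,ω₄,ω₅}  = {ω₁,ω₃,ω₄} ∪ {ω₅}
  [10 total]
Iteration 2: +3 →
  {ω₂}  = {ω₁,ω₃,ω₄,ω₅}ᶜ
  {ω₁,ω₃}  = {ω₂,ω₄,ω₅}ᶜ
  {ω₁,ω₂,ω₃,ω₅}  = {ω₂,ω₅} ∪ {ω₁,ω₃,ω₅}
  [13 total]
Iteration 3: 2 new —
  {ω₄}  = {ω₁,ω₂,ω₃,ω₅}ᶜ
  {ω₁,ω₂,ω₃}  = {ω₁,ω₃} ∪ {ω₂}
  [15 total]
Iteration 4: +1 →
  {ω₄,ω₅}  = {ω₁,ω₂,ω₃}ᶜ
  [16 total]
Iteration 5: closed — nothing new.

σ(𝒢) = { ∅, {ω₂}, {ω₄}, {ω₅}, {ω₁,ω₃}, {ω₂,ω₄}, {ω₂,ω₅}, {ω₄,ω₅}, {ω₁,ω₂,ω₃}, {ω₁,ω₃,ω₄}, {ω₁,ω₃,ω₅}, {ω₂,ω₄,ω₅}, {ω₁,ω₂,ω₃,ω₄}, {ω₁,ω₂,ω₃,ω₅}, {ω₁,ω₃,ω₄,ω₅}, Ω }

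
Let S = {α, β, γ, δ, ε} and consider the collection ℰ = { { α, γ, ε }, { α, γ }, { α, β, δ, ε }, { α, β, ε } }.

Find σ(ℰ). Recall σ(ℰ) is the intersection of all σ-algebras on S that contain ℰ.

Seed the family with ℰ together with ∅ and S: { ∅, { α, γ }, { α, β, ε }, { α, γ, ε }, { α, β, δ, ε }, S }.
Pass 1 adds 5:
  { γ }  = S∖{ α, β, δ, ε }
  { β, δ }  = S∖{ α, γ, ε }
  { γ, δ }  = S∖{ α, β, ε }
  { β, δ, ε }  = S∖{ α, γ }
  { α, β, γ, ε }  = { α, β, ε } ∪ { α, γ }
Pass 2. New:
  { δ }  = S∖{ α, β, γ, ε }
  { α, γ, δ }  = { γ, δ } ∪ { α, γ }
  { β, γ, δ }  = { γ, δ } ∪ { β, δ }
  { α, β, γ, δ }  = { α, γ } ∪ { β, δ }
  { α, γ, δ, ε }  = { γ, δ } ∪ { α, γ, ε }
  { β, γ, δ, ε }  = { γ, δ } ∪ { β, δ, ε }
Pass 3: +5 →
  { α }  = S∖{ β, γ, δ, ε }
  { β }  = S∖{ α, γ, δ, ε }
  { ε }  = S∖{ α, β, γ, δ }
  { α, ε }  = S∖{ β, γ, δ }
  { β, ε }  = S∖{ α, γ, δ }
Pass 4 adds 10:
  { α, β }  = { β } ∪ { α }
  { α, δ }  = { δ } ∪ { α }
  { β, γ }  = { β } ∪ { γ }
  { γ, ε }  = { ε } ∪ { γ }
  { δ, ε }  = { ε } ∪ { δ }
  { α, β, γ }  = { β } ∪ { α, γ }
  { α, β, δ }  = { β, δ } ∪ { α }
  { α, δ, ε }  = { α, ε } ∪ { δ }
  { β, γ, ε }  = { β, ε } ∪ { γ }
  { γ, δ, ε }  = { γ, δ } ∪ { ε }
Pass 5: already closed under ᶜ and ∪.

σ(ℰ) = { ∅, { α }, { β }, { γ }, { δ }, { ε }, { α, β }, { α, γ }, { α, δ }, { α, ε }, { β, γ }, { β, δ }, { β, ε }, { γ, δ }, { γ, ε }, { δ, ε }, { α, β, γ }, { α, β, δ }, { α, β, ε }, { α, γ, δ }, { α, γ, ε }, { α, δ, ε }, { β, γ, δ }, { β, γ, ε }, { β, δ, ε }, { γ, δ, ε }, { α, β, γ, δ }, { α, β, γ, ε }, { α, β, δ, ε }, { α, γ, δ, ε }, { β, γ, δ, ε }, S }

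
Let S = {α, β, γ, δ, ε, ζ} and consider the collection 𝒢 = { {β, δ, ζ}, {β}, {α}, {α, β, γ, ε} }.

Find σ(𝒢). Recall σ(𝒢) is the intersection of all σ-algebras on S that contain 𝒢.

Take S₀ = 𝒢 ∪ {∅, S} = { ∅, {α}, {β}, {β, δ, ζ}, {α, β, γ, ε}, S }.
Iteration 1: +6 →
  {α, β}  = {β} ∪ {α}
  {δ, ζ}  = {α, β, γ, ε}ᶜ
  {α, γ, ε}  = {β, δ, ζ}ᶜ
  {α, β, δ, ζ}  = {β, δ, ζ} ∪ {α}
  {α, γ, δ, ε, ζ}  = {β}ᶜ
  {β, γ, δ, ε, ζ}  = {α}ᶜ
  — 12 sets.
Iteration 2 adds 3:
  {γ, ε}  = {α, β, δ, ζ}ᶜ
  {α, δ, ζ}  = {δ, ζ} ∪ {α}
  {γ, δ, ε, ζ}  = {α, β}ᶜ
  — 15 sets.
Iteration 3: +1 →
  {β, γ, ε}  = {α, δ, ζ}ᶜ
  — 16 sets.
Iteration 4: already closed under ᶜ and ∪.

|σ(𝒢)| = 16.  σ(𝒢) = { ∅, {α}, {β}, {α, β}, {γ, ε}, {δ, ζ}, {α, γ, ε}, {α, δ, ζ}, {β, γ, ε}, {β, δ, ζ}, {α, β, γ, ε}, {α, β, δ, ζ}, {γ, δ, ε, ζ}, {α, γ, δ, ε, ζ}, {β, γ, δ, ε, ζ}, S }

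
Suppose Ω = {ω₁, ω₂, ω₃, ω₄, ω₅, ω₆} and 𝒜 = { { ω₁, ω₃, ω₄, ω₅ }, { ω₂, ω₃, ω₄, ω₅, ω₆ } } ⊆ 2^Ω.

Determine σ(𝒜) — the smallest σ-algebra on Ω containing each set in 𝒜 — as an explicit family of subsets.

Answer: σ(𝒜) = { {}, { ω₁ }, { ω₂, ω₆ }, { ω₁, ω₂, ω₆ }, { ω₃, ω₄, ω₅ }, { ω₁, ω₃, ω₄, ω₅ }, { ω₂, ω₃, ω₄, ω₅, ω₆ }, Ω }

Trace:
Begin from { {}, { ω₁, ω₃, ω₄, ω₅ }, { ω₂, ω₃, ω₄, ω₅, ω₆ }, Ω } (that is, 𝒜 plus ∅ and Ω).
Step 1 (2 new):
  { ω₁ }  = complement { ω₂, ω₃, ω₄, ω₅, ω₆ }
  { ω₂, ω₆ }  = complement { ω₁, ω₃, ω₄, ω₅ }
  [6 total]
Step 2: +1 →
  { ω₁, ω₂, ω₆ }  = { ω₂, ω₆ } ∪ { ω₁ }
  [7 total]
Step 3: +1 →
  { ω₃, ω₄, ω₅ }  = complement { ω₁, ω₂, ω₆ }
  [8 total]
Step 4 adds nothing — fixpoint reached.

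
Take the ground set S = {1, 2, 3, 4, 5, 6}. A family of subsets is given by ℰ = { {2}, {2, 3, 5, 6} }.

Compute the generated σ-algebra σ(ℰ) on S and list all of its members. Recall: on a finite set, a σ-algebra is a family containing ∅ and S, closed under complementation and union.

Start: ℰ ∪ {∅, S} = { {}, {2}, {2, 3, 5, 6}, S }.
Step 1 (2 new):
  {1, 4}  = ᶜ of {2, 3, 5, 6}
  {1, 3, 4, 5, 6}  = ᶜ of {2}
  (now 6)
Step 2 adds 1:
  {1, 2, 4}  = {1, 4} ∪ {2}
  (now 7)
Step 3: +1 →
  {3, 5, 6}  = ᶜ of {1, 2, 4}
  (now 8)
Step 4: already closed under ᶜ and ∪.

σ(ℰ) = { {}, {2}, {1, 4}, {1, 2, 4}, {3, 5, 6}, {2, 3, 5, 6}, {1, 3, 4, 5, 6}, S }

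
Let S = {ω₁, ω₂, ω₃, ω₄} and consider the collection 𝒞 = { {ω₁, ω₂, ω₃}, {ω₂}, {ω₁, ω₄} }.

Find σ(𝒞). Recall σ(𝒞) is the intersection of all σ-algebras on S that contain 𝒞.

Seed the family with 𝒞 together with ∅ and S: { {}, {ω₂}, {ω₁, ω₄}, {ω₁, ω₂, ω₃}, S }.
Iteration 1. New:
  {ω₄}  = {ω₁, ω₂, ω₃}ᶜ
  {ω₂, ω₃}  = {ω₁, ω₄}ᶜ
  {ω₁, ω₂, ω₄}  = {ω₁, ω₄} ∪ {ω₂}
  {ω₁, ω₃, ω₄}  = {ω₂}ᶜ
  — 9 sets.
Iteration 2 (3 new):
  {ω₃}  = {ω₁, ω₂, ω₄}ᶜ
  {ω₂, ω₄}  = {ω₂} ∪ {ω₄}
  {ω₂, ω₃, ω₄}  = {ω₂, ω₃} ∪ {ω₄}
  — 12 sets.
Iteration 3: +3 →
  {ω₁}  = {ω₂, ω₃, ω₄}ᶜ
  {ω₁, ω₃}  = {ω₂, ω₄}ᶜ
  {ω₃, ω₄}  = {ω₃} ∪ {ω₄}
  — 15 sets.
Iteration 4: 1 new —
  {ω₁, ω₂}  = {ω₃, ω₄}ᶜ
  — 16 sets.
Iteration 5: no new sets; the family is a σ-algebra.

σ(𝒞) = { {}, {ω₁}, {ω₂}, {ω₃}, {ω₄}, {ω₁, ω₂}, {ω₁, ω₃}, {ω₁, ω₄}, {ω₂, ω₃}, {ω₂, ω₄}, {ω₃, ω₄}, {ω₁, ω₂, ω₃}, {ω₁, ω₂, ω₄}, {ω₁, ω₃, ω₄}, {ω₂, ω₃, ω₄}, S }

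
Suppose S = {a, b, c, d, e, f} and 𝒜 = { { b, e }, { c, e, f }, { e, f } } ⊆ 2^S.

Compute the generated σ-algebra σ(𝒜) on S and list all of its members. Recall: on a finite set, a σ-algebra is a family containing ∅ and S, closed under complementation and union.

σ(𝒜) = { {}, { b }, { c }, { e }, { f }, { a, d }, { b, c }, { b, e }, { b, f }, { c, e }, { c, f }, { e, f }, { a, b, d }, { a, c, d }, { a, d, e }, { a, d, f }, { b, c, e }, { b, c, f }, { b, e, f }, { c, e, f }, { a, b, c, d }, { a, b, d, e }, { a, b, d, f }, { a, c, d, e }, { a, c, d, f }, { a, d, e, f }, { b, c, e, f }, { a, b, c, d, e }, { a, b, c, d, f }, { a, b, d, e, f }, { a, c, d, e, f }, S }

Trace:
Start: 𝒜 ∪ {∅, S} = { {}, { b, e }, { e, f }, { c, e, f }, S }.
Round 1 (5 new):
  { a, b, d }  = { c, e, f }ᶜ
  { b, e, f }  = { b, e } ∪ { e, f }
  { a, b, c, d }  = { e, f }ᶜ
  { a, c, d, f }  = { b, e }ᶜ
  { b, c, e, f }  = { b, e } ∪ { c, e, f }
  [10 total]
Round 2 adds 7:
  { a, d }  = { b, c, e, f }ᶜ
  { a, c, d }  = { b, e, f }ᶜ
  { a, b, d, e }  = { b, e } ∪ { a, b, d }
  { a, b, c, d, e }  = { b, e } ∪ { a, b, c, d }
  { a, b, c, d, f }  = { a, b, d } ∪ { a, c, d, f }
  { a, b, d, e, f }  = { e, f } ∪ { a, b, d }
  { a, c, d, e, f }  = { e, f } ∪ { a, c, d, f }
  [17 total]
Round 3: 6 new —
  { b }  = { a, c, d, e, f }ᶜ
  { c }  = { a, b, d, e, f }ᶜ
  { e }  = { a, b, c, d, f }ᶜ
  { f }  = { a, b, c, d, e }ᶜ
  { c, f }  = { a, b, d, e }ᶜ
  { a, d, e, f }  = { a, d } ∪ { e, f }
  [23 total]
Round 4. New:
  { b, c }  = { a, d, e, f }ᶜ
  { b, f }  = { b } ∪ { f }
  { c, e }  = { e } ∪ { c }
  { a, d, e }  = { e } ∪ { a, d }
  { a, d, f }  = { f } ∪ { a, d }
  { b, c, e }  = { b, e } ∪ { c }
  { b, c, f }  = { b } ∪ { c, f }
  { a, b, d, f }  = { f } ∪ { a, b, d }
  { a, c, d, e }  = { e } ∪ { a, c, d }
  [32 total]
Round 5: stable.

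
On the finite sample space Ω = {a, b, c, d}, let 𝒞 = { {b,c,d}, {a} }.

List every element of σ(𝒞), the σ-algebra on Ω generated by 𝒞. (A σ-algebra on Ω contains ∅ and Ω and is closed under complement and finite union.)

Seed the family with 𝒞 together with ∅ and Ω: { {}, {a}, {b,c,d}, Ω }.
Pass 1 adds nothing — fixpoint reached.

Therefore σ(𝒞) = { {}, {a}, {b,c,d}, Ω } (|σ(𝒞)| = 4).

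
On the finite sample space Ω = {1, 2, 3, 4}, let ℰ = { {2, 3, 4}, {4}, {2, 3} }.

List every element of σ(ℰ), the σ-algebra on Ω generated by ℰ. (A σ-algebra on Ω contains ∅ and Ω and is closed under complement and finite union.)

σ(ℰ) (8 sets): { {}, {1}, {4}, {1, 4}, {2, 3}, {1, 2, 3}, {2, 3, 4}, Ω }

Working:
Start: ℰ ∪ {∅, Ω} = { {}, {4}, {2, 3}, {2, 3, 4}, Ω }.
Round 1: +3 →
  {1}  = Ω∖{2, 3, 4}
  {1, 4}  = Ω∖{2, 3}
  {1, 2, 3}  = Ω∖{4}
  (now 8)
Round 2: stable.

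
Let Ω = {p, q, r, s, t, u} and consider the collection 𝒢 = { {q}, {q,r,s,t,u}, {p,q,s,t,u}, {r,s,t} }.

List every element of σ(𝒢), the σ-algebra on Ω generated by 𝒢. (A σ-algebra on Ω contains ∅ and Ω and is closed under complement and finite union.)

|σ(𝒢)| = 32.  σ(𝒢) = { ∅, {p}, {q}, {r}, {u}, {p,q}, {p,r}, {p,u}, {q,r}, {q,u}, {r,u}, {s,t}, {p,q,r}, {p,q,u}, {p,r,u}, {p,s,t}, {q,r,u}, {q,s,t}, {r,s,t}, {s,t,u}, {p,q,r,u}, {p,q,s,t}, {p,r,s,t}, {p,s,t,u}, {q,r,s,t}, {q,s,t,u}, {r,s,t,u}, {p,q,r,s,t}, {p,q,s,t,u}, {p,r,s,t,u}, {q,r,s,t,u}, Ω }

Working:
Start: 𝒢 ∪ {∅, Ω} = { ∅, {q}, {r,s,t}, {p,q,s,t,u}, {q,r,s,t,u}, Ω }.
Pass 1 (5 new):
  {p}  = {q,r,s,t,u}ᶜ
  {r}  = {p,q,s,t,u}ᶜ
  {p,q,u}  = {r,s,t}ᶜ
  {q,r,s,t}  = {r,s,t} ∪ {q}
  {p,r,s,t,u}  = {q}ᶜ
  (now 11)
Pass 2: 7 new —
  {p,q}  = {q} ∪ {p}
  {p,r}  = {r} ∪ {p}
  {p,u}  = {q,r,s,t}ᶜ
  {q,r}  = {q} ∪ {r}
  {p,q,r,u}  = {r} ∪ {p,q,u}
  {p,r,s,t}  = {r,s,t} ∪ {p}
  {p,q,r,s,t}  = {q,r,s,t} ∪ {p}
  (now 18)
Pass 3: +8 →
  {u}  = {p,q,r,s,t}ᶜ
  {q,u}  = {p,r,s,t}ᶜ
  {s,t}  = {p,q,r,u}ᶜ
  {p,q,r}  = {r} ∪ {p,q}
  {p,r,u}  = {r} ∪ {p,u}
  {p,s,t,u}  = {q,r}ᶜ
  {q,s,t,u}  = {p,r}ᶜ
  {r,s,t,u}  = {p,q}ᶜ
  (now 26)
Pass 4 (6 new):
  {r,u}  = {u} ∪ {r}
  {p,s,t}  = {s,t} ∪ {p}
  {q,r,u}  = {q,u} ∪ {r}
  {q,s,t}  = {p,r,u}ᶜ
  {s,t,u}  = {p,q,r}ᶜ
  {p,q,s,t}  = {p,q} ∪ {s,t}
  (now 32)
Pass 5: already closed under ᶜ and ∪.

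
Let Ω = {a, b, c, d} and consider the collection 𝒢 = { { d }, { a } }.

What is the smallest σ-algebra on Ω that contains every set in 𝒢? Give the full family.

σ(𝒢) = { {}, { a }, { d }, { a, d }, { b, c }, { a, b, c }, { b, c, d }, Ω }

Working:
Initial family (4 sets): { {}, { a }, { d }, Ω }.
Iteration 1. New:
  { a, d }  = { d } ∪ { a }
  { a, b, c }  = { d }ᶜ
  { b, c, d }  = { a }ᶜ
  |family| = 7
Iteration 2 (1 new):
  { b, c }  = { a, d }ᶜ
  |family| = 8
Iteration 3: stable.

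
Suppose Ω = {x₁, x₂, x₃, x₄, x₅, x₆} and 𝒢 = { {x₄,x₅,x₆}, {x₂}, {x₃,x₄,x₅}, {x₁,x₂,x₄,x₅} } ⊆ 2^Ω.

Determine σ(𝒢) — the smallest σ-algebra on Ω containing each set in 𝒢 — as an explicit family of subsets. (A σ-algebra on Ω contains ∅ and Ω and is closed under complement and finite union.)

|σ(𝒢)| = 32.  σ(𝒢) = { {}, {x₁}, {x₂}, {x₃}, {x₆}, {x₁,x₂}, {x₁,x₃}, {x₁,x₆}, {x₂,x₃}, {x₂,x₆}, {x₃,x₆}, {x₄,x₅}, {x₁,x₂,x₃}, {x₁,x₂,x₆}, {x₁,x₃,x₆}, {x₁,x₄,x₅}, {x₂,x₃,x₆}, {x₂,x₄,x₅}, {x₃,x₄,x₅}, {x₄,x₅,x₆}, {x₁,x₂,x₃,x₆}, {x₁,x₂,x₄,x₅}, {x₁,x₃,x₄,x₅}, {x₁,x₄,x₅,x₆}, {x₂,x₃,x₄,x₅}, {x₂,x₄,x₅,x₆}, {x₃,x₄,x₅,x₆}, {x₁,x₂,x₃,x₄,x₅}, {x₁,x₂,x₄,x₅,x₆}, {x₁,x₃,x₄,x₅,x₆}, {x₂,x₃,x₄,x₅,x₆}, Ω }

Trace:
Take S₀ = 𝒢 ∪ {∅, Ω} = { {}, {x₂}, {x₃,x₄,x₅}, {x₄,x₅,x₆}, {x₁,x₂,x₄,x₅}, Ω }.
Pass 1 adds 9:
  {x₃,x₆}  = complement {x₁,x₂,x₄,x₅}
  {x₁,x₂,x₃}  = complement {x₄,x₅,x₆}
  {x₁,x₂,x₆}  = complement {x₃,x₄,x₅}
  {x₂,x₃,x₄,x₅}  = {x₃,x₄,x₅} ∪ {x₂}
  {x₂,x₄,x₅,x₆}  = {x₂} ∪ {x₄,x₅,x₆}
  {x₃,x₄,x₅,x₆}  = {x₃,x₄,x₅} ∪ {x₄,x₅,x₆}
  {x₁,x₂,x₃,x₄,x₅}  = {x₃,x₄,x₅} ∪ {x₁,x₂,x₄,x₅}
  {x₁,x₂,x₄,x₅,x₆}  = {x₄,x₅,x₆} ∪ {x₁,x₂,x₄,x₅}
  {x₁,x₃,x₄,x₅,x₆}  = complement {x₂}
  — 15 sets.
Pass 2. New:
  {x₃}  = complement {x₁,x₂,x₄,x₅,x₆}
  {x₆}  = complement {x₁,x₂,x₃,x₄,x₅}
  {x₁,x₂}  = complement {x₃,x₄,x₅,x₆}
  {x₁,x₃}  = complement {x₂,x₄,x₅,x₆}
  {x₁,x₆}  = complement {x₂,x₃,x₄,x₅}
  {x₂,x₃,x₆}  = {x₂} ∪ {x₃,x₆}
  {x₁,x₂,x₃,x₆}  = {x₁,x₂,x₃} ∪ {x₃,x₆}
  {x₂,x₃,x₄,x₅,x₆}  = {x₃,x₄,x₅} ∪ {x₂,x₄,x₅,x₆}
  — 23 sets.
Pass 3 (8 new):
  {x₁}  = complement {x₂,x₃,x₄,x₅,x₆}
  {x₂,x₃}  = {x₂} ∪ {x₃}
  {x₂,x₆}  = {x₂} ∪ {x₆}
  {x₄,x₅}  = complement {x₁,x₂,x₃,x₆}
  {x₁,x₃,x₆}  = {x₁,x₆} ∪ {x₁,x₃}
  {x₁,x₄,x₅}  = complement {x₂,x₃,x₆}
  {x₁,x₃,x₄,x₅}  = {x₃,x₄,x₅} ∪ {x₁,x₃}
  {x₁,x₄,x₅,x₆}  = {x₁,x₆} ∪ {x₄,x₅,x₆}
  — 31 sets.
Pass 4 (1 new):
  {x₂,x₄,x₅}  = complement {x₁,x₃,x₆}
  — 32 sets.
Pass 5 adds nothing — fixpoint reached.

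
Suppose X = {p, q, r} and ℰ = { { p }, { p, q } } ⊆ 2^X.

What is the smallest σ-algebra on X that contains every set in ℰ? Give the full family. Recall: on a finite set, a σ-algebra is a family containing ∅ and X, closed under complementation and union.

Initial family (4 sets): { {  }, { p }, { p, q }, X }.
Round 1: +2 →
  { r }  = ᶜ of { p, q }
  { q, r }  = ᶜ of { p }
  — 6 sets.
Round 2 adds 1:
  { p, r }  = { r } ∪ { p }
  — 7 sets.
Round 3 (1 new):
  { q }  = ᶜ of { p, r }
  — 8 sets.
Round 4: stable.

Hence σ(ℰ) has 8 members: { {  }, { p }, { q }, { r }, { p, q }, { p, r }, { q, r }, X }.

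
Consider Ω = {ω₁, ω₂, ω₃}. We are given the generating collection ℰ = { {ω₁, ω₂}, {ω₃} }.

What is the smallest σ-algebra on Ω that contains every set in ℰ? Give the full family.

σ(ℰ) = { {}, {ω₃}, {ω₁, ω₂}, Ω }

Trace:
Start: ℰ ∪ {∅, Ω} = { {}, {ω₃}, {ω₁, ω₂}, Ω }.
Pass 1: closed — nothing new.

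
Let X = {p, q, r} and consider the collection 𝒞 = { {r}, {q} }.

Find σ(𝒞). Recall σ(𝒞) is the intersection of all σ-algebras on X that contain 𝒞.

Seed the family with 𝒞 together with ∅ and X: { {}, {q}, {r}, X }.
Step 1: 3 new —
  {p,q}  = {r}ᶜ
  {p,r}  = {q}ᶜ
  {q,r}  = {r} ∪ {q}
  — 7 sets.
Step 2: 1 new —
  {p}  = {q,r}ᶜ
  — 8 sets.
Step 3: already closed under ᶜ and ∪.

Therefore σ(𝒞) = { {}, {p}, {q}, {r}, {p,q}, {p,r}, {q,r}, X } (|σ(𝒞)| = 8).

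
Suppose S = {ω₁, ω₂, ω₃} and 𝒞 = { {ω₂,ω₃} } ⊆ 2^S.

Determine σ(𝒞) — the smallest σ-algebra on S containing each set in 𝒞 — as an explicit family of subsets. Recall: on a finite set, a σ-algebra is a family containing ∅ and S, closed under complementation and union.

σ(𝒞) = { {}, {ω₁}, {ω₂,ω₃}, S }

Derivation:
Start: 𝒞 ∪ {∅, S} = { {}, {ω₂,ω₃}, S }.
Step 1 adds 1:
  {ω₁}  = complement {ω₂,ω₃}
  (now 4)
Step 2: no new sets; the family is a σ-algebra.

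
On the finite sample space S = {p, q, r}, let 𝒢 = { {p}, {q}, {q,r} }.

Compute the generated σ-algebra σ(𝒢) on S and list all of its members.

Answer: σ(𝒢) = { {}, {p}, {q}, {r}, {p,q}, {p,r}, {q,r}, S }

Trace:
Take S₀ = 𝒢 ∪ {∅, S} = { {}, {p}, {q}, {q,r}, S }.
Step 1. New:
  {p,q}  = {q} ∪ {p}
  {p,r}  = {q}ᶜ
  (now 7)
Step 2. New:
  {r}  = {p,q}ᶜ
  (now 8)
Step 3 adds nothing — fixpoint reached.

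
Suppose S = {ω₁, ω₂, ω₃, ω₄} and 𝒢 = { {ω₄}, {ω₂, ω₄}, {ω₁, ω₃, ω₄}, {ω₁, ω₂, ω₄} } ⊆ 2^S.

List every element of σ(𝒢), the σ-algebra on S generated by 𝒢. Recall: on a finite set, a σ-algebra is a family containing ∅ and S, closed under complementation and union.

Answer: σ(𝒢) = { {}, {ω₁}, {ω₂}, {ω₃}, {ω₄}, {ω₁, ω₂}, {ω₁, ω₃}, {ω₁, ω₄}, {ω₂, ω₃}, {ω₂, ω₄}, {ω₃, ω₄}, {ω₁, ω₂, ω₃}, {ω₁, ω₂, ω₄}, {ω₁, ω₃, ω₄}, {ω₂, ω₃, ω₄}, S }

Trace:
Initial family (6 sets): { {}, {ω₄}, {ω₂, ω₄}, {ω₁, ω₂, ω₄}, {ω₁, ω₃, ω₄}, S }.
Round 1 (4 new):
  {ω₂}  = S∖{ω₁, ω₃, ω₄}
  {ω₃}  = S∖{ω₁, ω₂, ω₄}
  {ω₁, ω₃}  = S∖{ω₂, ω₄}
  {ω₁, ω₂, ω₃}  = S∖{ω₄}
Round 2 adds 3:
  {ω₂, ω₃}  = {ω₂} ∪ {ω₃}
  {ω₃, ω₄}  = {ω₃} ∪ {ω₄}
  {ω₂, ω₃, ω₄}  = {ω₃} ∪ {ω₂, ω₄}
Round 3 (3 new):
  {ω₁}  = S∖{ω₂, ω₃, ω₄}
  {ω₁, ω₂}  = S∖{ω₃, ω₄}
  {ω₁, ω₄}  = S∖{ω₂, ω₃}
Round 4: stable.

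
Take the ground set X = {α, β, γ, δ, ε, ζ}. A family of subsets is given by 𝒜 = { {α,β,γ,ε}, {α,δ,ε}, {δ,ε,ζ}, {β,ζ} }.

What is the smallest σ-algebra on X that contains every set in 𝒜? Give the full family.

σ(𝒜) (64 sets): { {}, {α}, {β}, {γ}, {δ}, {ε}, {ζ}, {α,β}, {α,γ}, {α,δ}, {α,ε}, {α,ζ}, {β,γ}, {β,δ}, {β,ε}, {β,ζ}, {γ,δ}, {γ,ε}, {γ,ζ}, {δ,ε}, {δ,ζ}, {ε,ζ}, {α,β,γ}, {α,β,δ}, {α,β,ε}, {α,β,ζ}, {α,γ,δ}, {α,γ,ε}, {α,γ,ζ}, {α,δ,ε}, {α,δ,ζ}, {α,ε,ζ}, {β,γ,δ}, {β,γ,ε}, {β,γ,ζ}, {β,δ,ε}, {β,δ,ζ}, {β,ε,ζ}, {γ,δ,ε}, {γ,δ,ζ}, {γ,ε,ζ}, {δ,ε,ζ}, {α,β,γ,δ}, {α,β,γ,ε}, {α,β,γ,ζ}, {α,β,δ,ε}, {α,β,δ,ζ}, {α,β,ε,ζ}, {α,γ,δ,ε}, {α,γ,δ,ζ}, {α,γ,ε,ζ}, {α,δ,ε,ζ}, {β,γ,δ,ε}, {β,γ,δ,ζ}, {β,γ,ε,ζ}, {β,δ,ε,ζ}, {γ,δ,ε,ζ}, {α,β,γ,δ,ε}, {α,β,γ,δ,ζ}, {α,β,γ,ε,ζ}, {α,β,δ,ε,ζ}, {α,γ,δ,ε,ζ}, {β,γ,δ,ε,ζ}, X }

Working:
Start: 𝒜 ∪ {∅, X} = { {}, {β,ζ}, {α,δ,ε}, {δ,ε,ζ}, {α,β,γ,ε}, X }.
Round 1: +9 →
  {δ,ζ}  = X∖{α,β,γ,ε}
  {α,β,γ}  = X∖{δ,ε,ζ}
  {β,γ,ζ}  = X∖{α,δ,ε}
  {α,γ,δ,ε}  = X∖{β,ζ}
  {α,δ,ε,ζ}  = {α,δ,ε} ∪ {δ,ε,ζ}
  {β,δ,ε,ζ}  = {β,ζ} ∪ {δ,ε,ζ}
  {α,β,γ,δ,ε}  = {α,δ,ε} ∪ {α,β,γ,ε}
  {α,β,γ,ε,ζ}  = {β,ζ} ∪ {α,β,γ,ε}
  {α,β,δ,ε,ζ}  = {α,δ,ε} ∪ {β,ζ}
  — 15 sets.
Round 2: +11 →
  {γ}  = X∖{α,β,δ,ε,ζ}
  {δ}  = X∖{α,β,γ,ε,ζ}
  {ζ}  = X∖{α,β,γ,δ,ε}
  {α,γ}  = X∖{β,δ,ε,ζ}
  {β,γ}  = X∖{α,δ,ε,ζ}
  {β,δ,ζ}  = {β,ζ} ∪ {δ,ζ}
  {α,β,γ,ζ}  = {α,β,γ} ∪ {β,γ,ζ}
  {β,γ,δ,ζ}  = {β,γ,ζ} ∪ {δ,ζ}
  {α,β,γ,δ,ζ}  = {α,β,γ} ∪ {δ,ζ}
  {α,γ,δ,ε,ζ}  = {α,δ,ε,ζ} ∪ {α,γ,δ,ε}
  {β,γ,δ,ε,ζ}  = {β,γ,ζ} ∪ {β,δ,ε,ζ}
  — 26 sets.
Round 3 (15 new):
  {α}  = X∖{β,γ,δ,ε,ζ}
  {β}  = X∖{α,γ,δ,ε,ζ}
  {ε}  = X∖{α,β,γ,δ,ζ}
  {α,ε}  = X∖{β,γ,δ,ζ}
  {γ,δ}  = {γ} ∪ {δ}
  {γ,ζ}  = {ζ} ∪ {γ}
  {δ,ε}  = X∖{α,β,γ,ζ}
  {α,γ,δ}  = {α,γ} ∪ {δ}
  {α,γ,ε}  = X∖{β,δ,ζ}
  {α,γ,ζ}  = {α,γ} ∪ {ζ}
  {β,γ,δ}  = {β,γ} ∪ {δ}
  {γ,δ,ζ}  = {δ,ζ} ∪ {γ}
  {α,β,γ,δ}  = {α,β,γ} ∪ {δ}
  {α,γ,δ,ζ}  = {α,γ} ∪ {δ,ζ}
  {γ,δ,ε,ζ}  = {δ,ε,ζ} ∪ {γ}
  — 41 sets.
Round 4. New:
  {α,β}  = X∖{γ,δ,ε,ζ}
  {α,δ}  = {δ} ∪ {α}
  {α,ζ}  = {α} ∪ {ζ}
  {β,δ}  = {β} ∪ {δ}
  {β,ε}  = X∖{α,γ,δ,ζ}
  {γ,ε}  = {γ} ∪ {ε}
  {ε,ζ}  = X∖{α,β,γ,δ}
  {α,β,ε}  = X∖{γ,δ,ζ}
  {α,β,ζ}  = {β,ζ} ∪ {α}
  {α,δ,ζ}  = {α} ∪ {δ,ζ}
  {α,ε,ζ}  = X∖{β,γ,δ}
  {β,γ,ε}  = {β,γ} ∪ {ε}
  {β,δ,ε}  = X∖{α,γ,ζ}
  {β,ε,ζ}  = X∖{α,γ,δ}
  {γ,δ,ε}  = {γ,δ} ∪ {δ,ε}
  {γ,ε,ζ}  = {γ,ζ} ∪ {ε}
  {α,β,δ,ε}  = X∖{γ,ζ}
  {α,β,δ,ζ}  = {β,δ,ζ} ∪ {α}
  {α,β,ε,ζ}  = X∖{γ,δ}
  {α,γ,ε,ζ}  = {α,γ,ζ} ∪ {α,γ,ε}
  {β,γ,δ,ε}  = {δ,ε} ∪ {β,γ}
  {β,γ,ε,ζ}  = {β,γ,ζ} ∪ {ε}
  — 63 sets.
Round 5 adds 1:
  {α,β,δ}  = X∖{γ,ε,ζ}
  — 64 sets.
Round 6: already closed under ᶜ and ∪.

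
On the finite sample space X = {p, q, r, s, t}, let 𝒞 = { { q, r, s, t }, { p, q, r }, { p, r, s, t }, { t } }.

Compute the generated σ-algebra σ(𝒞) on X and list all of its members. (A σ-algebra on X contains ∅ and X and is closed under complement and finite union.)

Start: 𝒞 ∪ {∅, X} = { ∅, { t }, { p, q, r }, { p, r, s, t }, { q, r, s, t }, X }.
Step 1. New:
  { p }  = X∖{ q, r, s, t }
  { q }  = X∖{ p, r, s, t }
  { s, t }  = X∖{ p, q, r }
  { p, q, r, s }  = X∖{ t }
  { p, q, r, t }  = { p, q, r } ∪ { t }
  (now 11)
Step 2 (6 new):
  { s }  = X∖{ p, q, r, t }
  { p, q }  = { q } ∪ { p }
  { p, t }  = { t } ∪ { p }
  { q, t }  = { q } ∪ { t }
  { p, s, t }  = { s, t } ∪ { p }
  { q, s, t }  = { q } ∪ { s, t }
  (now 17)
Step 3. New:
  { p, r }  = X∖{ q, s, t }
  { p, s }  = { s } ∪ { p }
  { q, r }  = X∖{ p, s, t }
  { q, s }  = { s } ∪ { q }
  { p, q, s }  = { p, q } ∪ { s }
  { p, q, t }  = { q, t } ∪ { p, q }
  { p, r, s }  = X∖{ q, t }
  { q, r, s }  = X∖{ p, t }
  { r, s, t }  = X∖{ p, q }
  { p, q, s, t }  = { s, t } ∪ { p, q }
  (now 27)
Step 4: +5 →
  { r }  = X∖{ p, q, s, t }
  { r, s }  = X∖{ p, q, t }
  { r, t }  = X∖{ p, q, s }
  { p, r, t }  = X∖{ q, s }
  { q, r, t }  = X∖{ p, s }
  (now 32)
Step 5: stable.

|σ(𝒞)| = 32.  σ(𝒞) = { ∅, { p }, { q }, { r }, { s }, { t }, { p, q }, { p, r }, { p, s }, { p, t }, { q, r }, { q, s }, { q, t }, { r, s }, { r, t }, { s, t }, { p, q, r }, { p, q, s }, { p, q, t }, { p, r, s }, { p, r, t }, { p, s, t }, { q, r, s }, { q, r, t }, { q, s, t }, { r, s, t }, { p, q, r, s }, { p, q, r, t }, { p, q, s, t }, { p, r, s, t }, { q, r, s, t }, X }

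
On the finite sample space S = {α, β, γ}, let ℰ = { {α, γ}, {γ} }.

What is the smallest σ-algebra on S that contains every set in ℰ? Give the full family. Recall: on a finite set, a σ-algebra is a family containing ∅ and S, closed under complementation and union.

Begin from { ∅, {γ}, {α, γ}, S } (that is, ℰ plus ∅ and S).
Round 1 (2 new):
  {β}  = ᶜ of {α, γ}
  {α, β}  = ᶜ of {γ}
Round 2 adds 1:
  {β, γ}  = {γ} ∪ {β}
Round 3 adds 1:
  {α}  = ᶜ of {β, γ}
Round 4 adds nothing — fixpoint reached.

Therefore σ(ℰ) = { ∅, {α}, {β}, {γ}, {α, β}, {α, γ}, {β, γ}, S } (|σ(ℰ)| = 8).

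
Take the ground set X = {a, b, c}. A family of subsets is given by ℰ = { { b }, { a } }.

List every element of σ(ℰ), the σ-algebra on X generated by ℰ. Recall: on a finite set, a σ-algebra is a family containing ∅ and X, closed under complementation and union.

Start: ℰ ∪ {∅, X} = { {  }, { a }, { b }, X }.
Step 1. New:
  { a, b }  = { b } ∪ { a }
  { a, c }  = { b }ᶜ
  { b, c }  = { a }ᶜ
  [7 total]
Step 2. New:
  { c }  = { a, b }ᶜ
  [8 total]
Step 3: stable.

Therefore σ(ℰ) = { {  }, { a }, { b }, { c }, { a, b }, { a, c }, { b, c }, X } (|σ(ℰ)| = 8).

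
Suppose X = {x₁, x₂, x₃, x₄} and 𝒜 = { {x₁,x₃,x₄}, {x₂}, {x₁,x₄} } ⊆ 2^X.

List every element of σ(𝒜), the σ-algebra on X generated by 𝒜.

|σ(𝒜)| = 8.  σ(𝒜) = { ∅, {x₂}, {x₃}, {x₁,x₄}, {x₂,x₃}, {x₁,x₂,x₄}, {x₁,x₃,x₄}, X }

Derivation:
Seed the family with 𝒜 together with ∅ and X: { ∅, {x₂}, {x₁,x₄}, {x₁,x₃,x₄}, X }.
Step 1. New:
  {x₂,x₃}  = ᶜ of {x₁,x₄}
  {x₁,x₂,x₄}  = {x₁,x₄} ∪ {x₂}
Step 2 adds 1:
  {x₃}  = ᶜ of {x₁,x₂,x₄}
After Step 3 the family is unchanged; done.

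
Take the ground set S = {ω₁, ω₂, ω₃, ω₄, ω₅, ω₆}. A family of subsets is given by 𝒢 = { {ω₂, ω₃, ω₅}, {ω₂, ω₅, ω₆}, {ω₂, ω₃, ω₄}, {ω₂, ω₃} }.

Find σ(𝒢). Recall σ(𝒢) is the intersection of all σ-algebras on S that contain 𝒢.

Seed the family with 𝒢 together with ∅ and S: { {}, {ω₂, ω₃}, {ω₂, ω₃, ω₄}, {ω₂, ω₃, ω₅}, {ω₂, ω₅, ω₆}, S }.
Iteration 1. New:
  {ω₁, ω₃, ω₄}  = S∖{ω₂, ω₅, ω₆}
  {ω₁, ω₄, ω₆}  = S∖{ω₂, ω₃, ω₅}
  {ω₁, ω₅, ω₆}  = S∖{ω₂, ω₃, ω₄}
  {ω₁, ω₄, ω₅, ω₆}  = S∖{ω₂, ω₃}
  {ω₂, ω₃, ω₄, ω₅}  = {ω₂, ω₃, ω₅} ∪ {ω₂, ω₃, ω₄}
  {ω₂, ω₃, ω₅, ω₆}  = {ω₂, ω₃, ω₅} ∪ {ω₂, ω₅, ω₆}
  {ω₂, ω₃, ω₄, ω₅, ω₆}  = {ω₂, ω₃, ω₄} ∪ {ω₂, ω₅, ω₆}
Iteration 2 (11 new):
  {ω₁}  = S∖{ω₂, ω₃, ω₄, ω₅, ω₆}
  {ω₁, ω₄}  = S∖{ω₂, ω₃, ω₅, ω₆}
  {ω₁, ω₆}  = S∖{ω₂, ω₃, ω₄, ω₅}
  {ω₁, ω₂, ω₃, ω₄}  = {ω₂, ω₃, ω₄} ∪ {ω₁, ω₃, ω₄}
  {ω₁, ω₂, ω₅, ω₆}  = {ω₂, ω₅, ω₆} ∪ {ω₁, ω₅, ω₆}
  {ω₁, ω₃, ω₄, ω₆}  = {ω₁, ω₄, ω₆} ∪ {ω₁, ω₃, ω₄}
  {ω₁, ω₂, ω₃, ω₄, ω₅}  = {ω₂, ω₃, ω₄, ω₅} ∪ {ω₁, ω₃, ω₄}
  {ω₁, ω₂, ω₃, ω₄, ω₆}  = {ω₂, ω₃, ω₄} ∪ {ω₁, ω₄, ω₆}
  {ω₁, ω₂, ω₃, ω₅, ω₆}  = {ω₂, ω₃, ω₅} ∪ {ω₁, ω₅, ω₆}
  {ω₁, ω₂, ω₄, ω₅, ω₆}  = {ω₁, ω₄, ω₅, ω₆} ∪ {ω₂, ω₅, ω₆}
  {ω₁, ω₃, ω₄, ω₅, ω₆}  = {ω₁, ω₄, ω₅, ω₆} ∪ {ω₁, ω₃, ω₄}
Iteration 3 adds 11:
  {ω₂}  = S∖{ω₁, ω₃, ω₄, ω₅, ω₆}
  {ω₃}  = S∖{ω₁, ω₂, ω₄, ω₅, ω₆}
  {ω₄}  = S∖{ω₁, ω₂, ω₃, ω₅, ω₆}
  {ω₅}  = S∖{ω₁, ω₂, ω₃, ω₄, ω₆}
  {ω₆}  = S∖{ω₁, ω₂, ω₃, ω₄, ω₅}
  {ω₂, ω₅}  = S∖{ω₁, ω₃, ω₄, ω₆}
  {ω₃, ω₄}  = S∖{ω₁, ω₂, ω₅, ω₆}
  {ω₅, ω₆}  = S∖{ω₁, ω₂, ω₃, ω₄}
  {ω₁, ω₂, ω₃}  = {ω₂, ω₃} ∪ {ω₁}
  {ω₁, ω₂, ω₃, ω₅}  = {ω₂, ω₃, ω₅} ∪ {ω₁}
  {ω₁, ω₂, ω₃, ω₆}  = {ω₁, ω₆} ∪ {ω₂, ω₃}
Iteration 4: +27 →
  {ω₁, ω₂}  = {ω₁} ∪ {ω₂}
  {ω₁, ω₃}  = {ω₁} ∪ {ω₃}
  {ω₁, ω₅}  = {ω₁} ∪ {ω₅}
  {ω₂, ω₄}  = {ω₂} ∪ {ω₄}
  {ω₂, ω₆}  = {ω₂} ∪ {ω₆}
  {ω₃, ω₅}  = {ω₅} ∪ {ω₃}
  {ω₃, ω₆}  = {ω₆} ∪ {ω₃}
  {ω₄, ω₅}  = S∖{ω₁, ω₂, ω₃, ω₆}
  {ω₄, ω₆}  = S∖{ω₁, ω₂, ω₃, ω₅}
  {ω₁, ω₂, ω₄}  = {ω₂} ∪ {ω₁, ω₄}
  {ω₁, ω₂, ω₅}  = {ω₂, ω₅} ∪ {ω₁}
  {ω₁, ω₂, ω₆}  = {ω₁, ω₆} ∪ {ω₂}
  {ω₁, ω₃, ω₆}  = {ω₁, ω₆} ∪ {ω₃}
  {ω₁, ω₄, ω₅}  = {ω₅} ∪ {ω₁, ω₄}
  {ω₂, ω₃, ω₆}  = {ω₆} ∪ {ω₂, ω₃}
  {ω₂, ω₄, ω₅}  = {ω₂, ω₅} ∪ {ω₄}
  {ω₃, ω₄, ω₅}  = {ω₃, ω₄} ∪ {ω₅}
  {ω₃, ω₄, ω₆}  = {ω₃, ω₄} ∪ {ω₆}
  {ω₃, ω₅, ω₆}  = {ω₅, ω₆} ∪ {ω₃}
  {ω₄, ω₅, ω₆}  = S∖{ω₁, ω₂, ω₃}
  {ω₁, ω₂, ω₄, ω₅}  = {ω₂, ω₅} ∪ {ω₁, ω₄}
  {ω₁, ω₂, ω₄, ω₆}  = {ω₂} ∪ {ω₁, ω₄, ω₆}
  {ω₁, ω₃, ω₄, ω₅}  = {ω₅} ∪ {ω₁, ω₃, ω₄}
  {ω₁, ω₃, ω₅, ω₆}  = {ω₃} ∪ {ω₁, ω₅, ω₆}
  {ω₂, ω₃, ω₄, ω₆}  = {ω₆} ∪ {ω₂, ω₃, ω₄}
  {ω₂, ω₄, ω₅, ω₆}  = {ω₂, ω₅, ω₆} ∪ {ω₄}
  {ω₃, ω₄, ω₅, ω₆}  = {ω₃, ω₄} ∪ {ω₅, ω₆}
Iteration 5: 2 new —
  {ω₁, ω₃, ω₅}  = {ω₁, ω₃} ∪ {ω₁, ω₅}
  {ω₂, ω₄, ω₆}  = {ω₂} ∪ {ω₄, ω₆}
Iteration 6: no new sets; the family is a σ-algebra.

σ(𝒢) = { {}, {ω₁}, {ω₂}, {ω₃}, {ω₄}, {ω₅}, {ω₆}, {ω₁, ω₂}, {ω₁, ω₃}, {ω₁, ω₄}, {ω₁, ω₅}, {ω₁, ω₆}, {ω₂, ω₃}, {ω₂, ω₄}, {ω₂, ω₅}, {ω₂, ω₆}, {ω₃, ω₄}, {ω₃, ω₅}, {ω₃, ω₆}, {ω₄, ω₅}, {ω₄, ω₆}, {ω₅, ω₆}, {ω₁, ω₂, ω₃}, {ω₁, ω₂, ω₄}, {ω₁, ω₂, ω₅}, {ω₁, ω₂, ω₆}, {ω₁, ω₃, ω₄}, {ω₁, ω₃, ω₅}, {ω₁, ω₃, ω₆}, {ω₁, ω₄, ω₅}, {ω₁, ω₄, ω₆}, {ω₁, ω₅, ω₆}, {ω₂, ω₃, ω₄}, {ω₂, ω₃, ω₅}, {ω₂, ω₃, ω₆}, {ω₂, ω₄, ω₅}, {ω₂, ω₄, ω₆}, {ω₂, ω₅, ω₆}, {ω₃, ω₄, ω₅}, {ω₃, ω₄, ω₆}, {ω₃, ω₅, ω₆}, {ω₄, ω₅, ω₆}, {ω₁, ω₂, ω₃, ω₄}, {ω₁, ω₂, ω₃, ω₅}, {ω₁, ω₂, ω₃, ω₆}, {ω₁, ω₂, ω₄, ω₅}, {ω₁, ω₂, ω₄, ω₆}, {ω₁, ω₂, ω₅, ω₆}, {ω₁, ω₃, ω₄, ω₅}, {ω₁, ω₃, ω₄, ω₆}, {ω₁, ω₃, ω₅, ω₆}, {ω₁, ω₄, ω₅, ω₆}, {ω₂, ω₃, ω₄, ω₅}, {ω₂, ω₃, ω₄, ω₆}, {ω₂, ω₃, ω₅, ω₆}, {ω₂, ω₄, ω₅, ω₆}, {ω₃, ω₄, ω₅, ω₆}, {ω₁, ω₂, ω₃, ω₄, ω₅}, {ω₁, ω₂, ω₃, ω₄, ω₆}, {ω₁, ω₂, ω₃, ω₅, ω₆}, {ω₁, ω₂, ω₄, ω₅, ω₆}, {ω₁, ω₃, ω₄, ω₅, ω₆}, {ω₂, ω₃, ω₄, ω₅, ω₆}, S }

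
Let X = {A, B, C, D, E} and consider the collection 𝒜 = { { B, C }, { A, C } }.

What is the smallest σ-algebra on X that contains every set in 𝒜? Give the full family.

Answer: σ(𝒜) = { ∅, { A }, { B }, { C }, { A, B }, { A, C }, { B, C }, { D, E }, { A, B, C }, { A, D, E }, { B, D, E }, { C, D, E }, { A, B, D, E }, { A, C, D, E }, { B, C, D, E }, X }

Check:
Seed the family with 𝒜 together with ∅ and X: { ∅, { A, C }, { B, C }, X }.
Iteration 1: 3 new —
  { A, B, C }  = { B, C } ∪ { A, C }
  { A, D, E }  = complement { B, C }
  { B, D, E }  = complement { A, C }
  (now 7)
Iteration 2 (4 new):
  { D, E }  = complement { A, B, C }
  { A, B, D, E }  = { A, D, E } ∪ { B, D, E }
  { A, C, D, E }  = { A, D, E } ∪ { A, C }
  { B, C, D, E }  = { B, C } ∪ { B, D, E }
  (now 11)
Iteration 3 adds 3:
  { A }  = complement { B, C, D, E }
  { B }  = complement { A, C, D, E }
  { C }  = complement { A, B, D, E }
  (now 14)
Iteration 4. New:
  { A, B }  = { B } ∪ { A }
  { C, D, E }  = { D, E } ∪ { C }
  (now 16)
Iteration 5: already closed under ᶜ and ∪.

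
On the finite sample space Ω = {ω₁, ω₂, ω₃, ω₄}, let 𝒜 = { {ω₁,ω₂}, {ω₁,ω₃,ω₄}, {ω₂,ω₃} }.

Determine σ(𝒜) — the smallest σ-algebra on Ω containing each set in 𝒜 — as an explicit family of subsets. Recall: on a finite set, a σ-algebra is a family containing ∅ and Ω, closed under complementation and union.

Start: 𝒜 ∪ {∅, Ω} = { ∅, {ω₁,ω₂}, {ω₂,ω₃}, {ω₁,ω₃,ω₄}, Ω }.
Round 1. New:
  {ω₂}  = Ω∖{ω₁,ω₃,ω₄}
  {ω₁,ω₄}  = Ω∖{ω₂,ω₃}
  {ω₃,ω₄}  = Ω∖{ω₁,ω₂}
  {ω₁,ω₂,ω₃}  = {ω₂,ω₃} ∪ {ω₁,ω₂}
  — 9 sets.
Round 2 adds 3:
  {ω₄}  = Ω∖{ω₁,ω₂,ω₃}
  {ω₁,ω₂,ω₄}  = {ω₁,ω₂} ∪ {ω₁,ω₄}
  {ω₂,ω₃,ω₄}  = {ω₃,ω₄} ∪ {ω₂}
  — 12 sets.
Round 3: 3 new —
  {ω₁}  = Ω∖{ω₂,ω₃,ω₄}
  {ω₃}  = Ω∖{ω₁,ω₂,ω₄}
  {ω₂,ω₄}  = {ω₄} ∪ {ω₂}
  — 15 sets.
Round 4 adds 1:
  {ω₁,ω₃}  = Ω∖{ω₂,ω₄}
  — 16 sets.
Round 5: closed — nothing new.

Therefore σ(𝒜) = { ∅, {ω₁}, {ω₂}, {ω₃}, {ω₄}, {ω₁,ω₂}, {ω₁,ω₃}, {ω₁,ω₄}, {ω₂,ω₃}, {ω₂,ω₄}, {ω₃,ω₄}, {ω₁,ω₂,ω₃}, {ω₁,ω₂,ω₄}, {ω₁,ω₃,ω₄}, {ω₂,ω₃,ω₄}, Ω } (|σ(𝒜)| = 16).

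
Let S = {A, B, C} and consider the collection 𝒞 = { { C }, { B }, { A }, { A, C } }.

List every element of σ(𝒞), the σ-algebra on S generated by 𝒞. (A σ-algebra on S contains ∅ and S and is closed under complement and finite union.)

Seed the family with 𝒞 together with ∅ and S: { ∅, { A }, { B }, { C }, { A, C }, S }.
Step 1: +2 →
  { A, B }  = S∖{ C }
  { B, C }  = S∖{ A }
  [8 total]
Step 2: no new sets; the family is a σ-algebra.

Therefore σ(𝒞) = { ∅, { A }, { B }, { C }, { A, B }, { A, C }, { B, C }, S } (|σ(𝒞)| = 8).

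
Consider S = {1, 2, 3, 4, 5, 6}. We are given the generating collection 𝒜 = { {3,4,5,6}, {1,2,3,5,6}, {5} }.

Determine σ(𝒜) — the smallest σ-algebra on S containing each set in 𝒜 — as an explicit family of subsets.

Take S₀ = 𝒜 ∪ {∅, S} = { ∅, {5}, {3,4,5,6}, {1,2,3,5,6}, S }.
Round 1. New:
  {4}  = S∖{1,2,3,5,6}
  {1,2}  = S∖{3,4,5,6}
  {1,2,3,4,6}  = S∖{5}
  (now 8)
Round 2 (3 new):
  {4,5}  = {4} ∪ {5}
  {1,2,4}  = {4} ∪ {1,2}
  {1,2,5}  = {1,2} ∪ {5}
  (now 11)
Round 3. New:
  {3,4,6}  = S∖{1,2,5}
  {3,5,6}  = S∖{1,2,4}
  {1,2,3,6}  = S∖{4,5}
  {1,2,4,5}  = {4,5} ∪ {1,2,5}
  (now 15)
Round 4 (1 new):
  {3,6}  = S∖{1,2,4,5}
  (now 16)
Round 5: stable.

σ(𝒜) = { ∅, {4}, {5}, {1,2}, {3,6}, {4,5}, {1,2,4}, {1,2,5}, {3,4,6}, {3,5,6}, {1,2,3,6}, {1,2,4,5}, {3,4,5,6}, {1,2,3,4,6}, {1,2,3,5,6}, S }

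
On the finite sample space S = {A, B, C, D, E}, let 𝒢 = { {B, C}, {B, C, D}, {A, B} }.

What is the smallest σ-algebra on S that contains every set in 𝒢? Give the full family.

Begin from { {}, {A, B}, {B, C}, {B, C, D}, S } (that is, 𝒢 plus ∅ and S).
Step 1 adds 5:
  {A, E}  = ᶜ of {B, C, D}
  {A, B, C}  = {B, C} ∪ {A, B}
  {A, D, E}  = ᶜ of {B, C}
  {C, D, E}  = ᶜ of {A, B}
  {A, B, C, D}  = {B, C, D} ∪ {A, B}
Step 2: 7 new —
  {E}  = ᶜ of {A, B, C, D}
  {D, E}  = ᶜ of {A, B, C}
  {A, B, E}  = {A, B} ∪ {A, E}
  {A, B, C, E}  = {A, B, C} ∪ {A, E}
  {A, B, D, E}  = {A, D, E} ∪ {A, B}
  {A, C, D, E}  = {A, D, E} ∪ {C, D, E}
  {B, C, D, E}  = {C, D, E} ∪ {B, C, D}
Step 3: +6 →
  {A}  = ᶜ of {B, C, D, E}
  {B}  = ᶜ of {A, C, D, E}
  {C}  = ᶜ of {A, B, D, E}
  {D}  = ᶜ of {A, B, C, E}
  {C, D}  = ᶜ of {A, B, E}
  {B, C, E}  = {B, C} ∪ {E}
Step 4: +9 →
  {A, C}  = {C} ∪ {A}
  {A, D}  = ᶜ of {B, C, E}
  {B, D}  = {B} ∪ {D}
  {B, E}  = {B} ∪ {E}
  {C, E}  = {E} ∪ {C}
  {A, B, D}  = {A, B} ∪ {D}
  {A, C, D}  = {C, D} ∪ {A}
  {A, C, E}  = {C} ∪ {A, E}
  {B, D, E}  = {B} ∪ {D, E}
Step 5: no new sets; the family is a σ-algebra.

|σ(𝒢)| = 32.  σ(𝒢) = { {}, {A}, {B}, {C}, {D}, {E}, {A, B}, {A, C}, {A, D}, {A, E}, {B, C}, {B, D}, {B, E}, {C, D}, {C, E}, {D, E}, {A, B, C}, {A, B, D}, {A, B, E}, {A, C, D}, {A, C, E}, {A, D, E}, {B, C, D}, {B, C, E}, {B, D, E}, {C, D, E}, {A, B, C, D}, {A, B, C, E}, {A, B, D, E}, {A, C, D, E}, {B, C, D, E}, S }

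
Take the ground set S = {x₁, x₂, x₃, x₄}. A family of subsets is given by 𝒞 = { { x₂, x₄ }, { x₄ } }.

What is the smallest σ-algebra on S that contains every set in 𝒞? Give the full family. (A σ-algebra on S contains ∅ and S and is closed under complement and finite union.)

σ(𝒞) (8 sets): { ∅, { x₂ }, { x₄ }, { x₁, x₃ }, { x₂, x₄ }, { x₁, x₂, x₃ }, { x₁, x₃, x₄ }, S }

Check:
Take S₀ = 𝒞 ∪ {∅, S} = { ∅, { x₄ }, { x₂, x₄ }, S }.
Pass 1. New:
  { x₁, x₃ }  = complement { x₂, x₄ }
  { x₁, x₂, x₃ }  = complement { x₄ }
  [6 total]
Pass 2. New:
  { x₁, x₃, x₄ }  = { x₁, x₃ } ∪ { x₄ }
  [7 total]
Pass 3 (1 new):
  { x₂ }  = complement { x₁, x₃, x₄ }
  [8 total]
Pass 4: closed — nothing new.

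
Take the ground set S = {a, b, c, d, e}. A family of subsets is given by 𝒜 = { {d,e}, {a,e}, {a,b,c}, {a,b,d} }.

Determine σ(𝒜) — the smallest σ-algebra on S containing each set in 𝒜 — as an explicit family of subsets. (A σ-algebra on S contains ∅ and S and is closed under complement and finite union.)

σ(𝒜) = { {}, {a}, {b}, {c}, {d}, {e}, {a,b}, {a,c}, {a,d}, {a,e}, {b,c}, {b,d}, {b,e}, {c,d}, {c,e}, {d,e}, {a,b,c}, {a,b,d}, {a,b,e}, {a,c,d}, {a,c,e}, {a,d,e}, {b,c,d}, {b,c,e}, {b,d,e}, {c,d,e}, {a,b,c,d}, {a,b,c,e}, {a,b,d,e}, {a,c,d,e}, {b,c,d,e}, S }

Trace:
Take S₀ = 𝒜 ∪ {∅, S} = { {}, {a,e}, {d,e}, {a,b,c}, {a,b,d}, S }.
Iteration 1 (6 new):
  {c,e}  = S∖{a,b,d}
  {a,d,e}  = {d,e} ∪ {a,e}
  {b,c,d}  = S∖{a,e}
  {a,b,c,d}  = {a,b,c} ∪ {a,b,d}
  {a,b,c,e}  = {a,b,c} ∪ {a,e}
  {a,b,d,e}  = {d,e} ∪ {a,b,d}
Iteration 2 (8 new):
  {c}  = S∖{a,b,d,e}
  {d}  = S∖{a,b,c,e}
  {e}  = S∖{a,b,c,d}
  {b,c}  = S∖{a,d,e}
  {a,c,e}  = {a,e} ∪ {c,e}
  {c,d,e}  = {d,e} ∪ {c,e}
  {a,c,d,e}  = {a,d,e} ∪ {c,e}
  {b,c,d,e}  = {b,c,d} ∪ {d,e}
Iteration 3 (6 new):
  {a}  = S∖{b,c,d,e}
  {b}  = S∖{a,c,d,e}
  {a,b}  = S∖{c,d,e}
  {b,d}  = S∖{a,c,e}
  {c,d}  = {c} ∪ {d}
  {b,c,e}  = {c,e} ∪ {b,c}
Iteration 4. New:
  {a,c}  = {c} ∪ {a}
  {a,d}  = S∖{b,c,e}
  {b,e}  = {b} ∪ {e}
  {a,b,e}  = S∖{c,d}
  {a,c,d}  = {c,d} ∪ {a}
  {b,d,e}  = {b} ∪ {d,e}
After Iteration 5 the family is unchanged; done.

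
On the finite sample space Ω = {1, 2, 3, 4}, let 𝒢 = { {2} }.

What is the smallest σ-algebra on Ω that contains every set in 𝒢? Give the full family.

Answer: σ(𝒢) = { {}, {2}, {1, 3, 4}, Ω }

Derivation:
Take S₀ = 𝒢 ∪ {∅, Ω} = { {}, {2}, Ω }.
Round 1 adds 1:
  {1, 3, 4}  = ᶜ of {2}
Round 2: closed — nothing new.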